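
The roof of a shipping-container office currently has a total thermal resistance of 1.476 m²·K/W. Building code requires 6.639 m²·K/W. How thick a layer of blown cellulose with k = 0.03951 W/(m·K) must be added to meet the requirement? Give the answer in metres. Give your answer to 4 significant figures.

ΔR = 6.639 − 1.476 = 5.163 m²·K/W
L = ΔR × k = 5.163 × 0.03951 = 0.20399 m

0.2040 m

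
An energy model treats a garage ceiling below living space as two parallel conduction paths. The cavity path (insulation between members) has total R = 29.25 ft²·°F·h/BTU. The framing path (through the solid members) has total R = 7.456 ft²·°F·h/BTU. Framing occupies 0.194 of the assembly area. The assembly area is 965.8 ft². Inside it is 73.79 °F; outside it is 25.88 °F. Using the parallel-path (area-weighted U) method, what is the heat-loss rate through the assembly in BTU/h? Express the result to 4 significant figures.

2479 BTU/h

U_eff = 0.806/29.25 + 0.194/7.456 = 0.027556 + 0.026019 = 0.053575
R_eff = 1/U_eff = 18.665 ft²·°F·h/BTU
Q = 965.8 × (73.79 − 25.88) / 18.665 = 2479 BTU/h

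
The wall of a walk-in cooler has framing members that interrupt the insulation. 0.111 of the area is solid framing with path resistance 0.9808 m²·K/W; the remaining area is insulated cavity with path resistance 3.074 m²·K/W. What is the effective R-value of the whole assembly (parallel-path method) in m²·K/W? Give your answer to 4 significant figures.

2.485 m²·K/W

U_eff = 0.889/3.074 + 0.111/0.9808 = 0.2892 + 0.11317 = 0.40237
R_eff = 1/U_eff = 2.4853 m²·K/W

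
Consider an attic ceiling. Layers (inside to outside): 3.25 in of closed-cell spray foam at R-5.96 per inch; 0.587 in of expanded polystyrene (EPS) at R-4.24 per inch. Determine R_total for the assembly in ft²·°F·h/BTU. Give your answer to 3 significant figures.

21.9 ft²·°F·h/BTU

3.25 × 5.96 = 19.37
0.587 × 4.24 = 2.489
R_total = 19.37 + 2.489 = 21.86 ft²·°F·h/BTU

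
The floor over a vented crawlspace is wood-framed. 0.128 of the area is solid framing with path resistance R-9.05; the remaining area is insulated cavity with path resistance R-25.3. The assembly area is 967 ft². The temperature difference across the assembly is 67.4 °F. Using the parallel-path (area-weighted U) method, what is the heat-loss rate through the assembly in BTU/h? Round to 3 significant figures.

3170 BTU/h

U_eff = 0.872/25.3 + 0.128/9.05 = 0.03447 + 0.01414 = 0.04861
R_eff = 1/U_eff = 20.57 ft²·°F·h/BTU
Q = 967 × 67.4 / 20.57 = 3168 BTU/h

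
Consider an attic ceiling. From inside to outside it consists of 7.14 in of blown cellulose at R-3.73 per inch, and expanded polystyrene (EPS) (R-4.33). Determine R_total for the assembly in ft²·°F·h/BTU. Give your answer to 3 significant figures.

7.14 × 3.73 = 26.63
R_total = 26.63 + 4.33 = 30.96 ft²·°F·h/BTU

31.0 ft²·°F·h/BTU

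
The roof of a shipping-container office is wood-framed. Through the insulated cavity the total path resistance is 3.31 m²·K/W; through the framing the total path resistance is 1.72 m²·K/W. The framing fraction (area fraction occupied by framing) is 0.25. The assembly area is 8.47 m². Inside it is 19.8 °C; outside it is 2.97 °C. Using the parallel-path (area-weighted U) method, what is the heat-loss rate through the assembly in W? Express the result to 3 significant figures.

53.0 W

U_eff = 0.75/3.31 + 0.25/1.72 = 0.2266 + 0.1453 = 0.3719
R_eff = 1/U_eff = 2.689 m²·K/W
Q = 8.47 × (19.8 − 2.97) / 2.689 = 53.02 W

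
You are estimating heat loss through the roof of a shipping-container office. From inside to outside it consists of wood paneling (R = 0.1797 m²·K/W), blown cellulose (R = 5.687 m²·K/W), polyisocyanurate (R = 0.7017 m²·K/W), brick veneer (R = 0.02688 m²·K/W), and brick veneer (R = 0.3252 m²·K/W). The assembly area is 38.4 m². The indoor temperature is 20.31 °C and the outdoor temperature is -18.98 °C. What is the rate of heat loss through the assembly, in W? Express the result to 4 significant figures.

218.0 W

R_total = 0.1797 + 5.687 + 0.7017 + 0.02688 + 0.3252 = 6.9205 m²·K/W
Q = A·ΔT/R = 38.4 × (20.31 − (-18.98)) / 6.9205 = 218.01 W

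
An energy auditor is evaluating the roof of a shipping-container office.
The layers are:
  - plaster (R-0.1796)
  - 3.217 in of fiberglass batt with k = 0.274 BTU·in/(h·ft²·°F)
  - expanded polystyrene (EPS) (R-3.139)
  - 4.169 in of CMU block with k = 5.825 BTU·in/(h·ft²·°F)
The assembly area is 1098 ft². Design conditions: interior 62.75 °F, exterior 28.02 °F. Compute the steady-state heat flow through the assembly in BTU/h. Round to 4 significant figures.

3.217/0.274 = 11.741
4.169/5.825 = 0.71571
R_total = 0.1796 + 11.741 + 3.139 + 0.71571 = 15.775 ft²·°F·h/BTU
Q = A·ΔT/R = 1098 × (62.75 − 28.02) / 15.775 = 2417.3 BTU/h

2417 BTU/h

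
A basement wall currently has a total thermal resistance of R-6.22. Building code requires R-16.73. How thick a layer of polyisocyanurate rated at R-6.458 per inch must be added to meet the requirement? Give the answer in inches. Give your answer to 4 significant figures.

ΔR = 16.73 − 6.22 = 10.51 ft²·°F·h/BTU
L = ΔR / (R/in) = 10.51/6.458 = 1.6274 in

1.627 in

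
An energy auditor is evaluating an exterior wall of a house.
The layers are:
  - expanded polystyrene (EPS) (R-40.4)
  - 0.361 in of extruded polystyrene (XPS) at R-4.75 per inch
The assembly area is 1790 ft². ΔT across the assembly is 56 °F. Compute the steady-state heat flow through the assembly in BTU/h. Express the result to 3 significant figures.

2380 BTU/h

0.361 × 4.75 = 1.715
R_total = 40.4 + 1.715 = 42.11 ft²·°F·h/BTU
Q = A·ΔT/R = 1790 × 56 / 42.11 = 2380 BTU/h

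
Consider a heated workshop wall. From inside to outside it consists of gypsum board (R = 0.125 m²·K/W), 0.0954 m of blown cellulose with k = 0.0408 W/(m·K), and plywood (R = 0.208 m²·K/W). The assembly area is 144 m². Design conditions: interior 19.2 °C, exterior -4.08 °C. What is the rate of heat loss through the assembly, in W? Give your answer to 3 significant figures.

0.0954/0.0408 = 2.338
R_total = 0.125 + 2.338 + 0.208 = 2.671 m²·K/W
Q = A·ΔT/R = 144 × (19.2 − (-4.08)) / 2.671 = 1255 W

1250 W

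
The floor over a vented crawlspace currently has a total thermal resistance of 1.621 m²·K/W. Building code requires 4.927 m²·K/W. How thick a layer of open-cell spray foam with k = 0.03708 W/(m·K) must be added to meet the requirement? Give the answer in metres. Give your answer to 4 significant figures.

0.1226 m

ΔR = 4.927 − 1.621 = 3.306 m²·K/W
L = ΔR × k = 3.306 × 0.03708 = 0.12259 m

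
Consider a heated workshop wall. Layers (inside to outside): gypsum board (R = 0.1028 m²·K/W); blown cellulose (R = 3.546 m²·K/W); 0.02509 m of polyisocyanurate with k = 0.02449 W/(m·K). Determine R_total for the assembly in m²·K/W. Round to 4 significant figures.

4.673 m²·K/W

0.02509/0.02449 = 1.0245
R_total = 0.1028 + 3.546 + 1.0245 = 4.6733 m²·K/W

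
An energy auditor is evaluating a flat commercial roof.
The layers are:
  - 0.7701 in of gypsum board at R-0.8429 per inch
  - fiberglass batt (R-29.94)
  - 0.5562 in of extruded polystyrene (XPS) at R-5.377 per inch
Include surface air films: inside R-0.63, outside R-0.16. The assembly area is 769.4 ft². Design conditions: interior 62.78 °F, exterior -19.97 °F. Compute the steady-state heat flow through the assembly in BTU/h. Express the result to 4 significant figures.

0.7701 × 0.8429 = 0.64912
0.5562 × 5.377 = 2.9907
R_total = 0.63 + 0.64912 + 29.94 + 2.9907 + 0.16 = 34.37 ft²·°F·h/BTU
Q = A·ΔT/R = 769.4 × (62.78 − (-19.97)) / 34.37 = 1852.4 BTU/h

1852 BTU/h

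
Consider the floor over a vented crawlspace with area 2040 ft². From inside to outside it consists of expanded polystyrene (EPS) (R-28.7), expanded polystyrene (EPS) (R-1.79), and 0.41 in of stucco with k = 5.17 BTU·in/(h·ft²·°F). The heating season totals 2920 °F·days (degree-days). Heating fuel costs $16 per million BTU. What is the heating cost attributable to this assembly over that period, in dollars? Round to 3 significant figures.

0.41/5.17 = 0.0793
R_total = 28.7 + 1.79 + 0.0793 = 30.57 ft²·°F·h/BTU
E = A × HDD × 24 / R = 2040 × 2920 × 24 / 30.57 = 4677000 BTU
Cost = 4677000/10⁶ × 16 = $74.83

74.8 dollars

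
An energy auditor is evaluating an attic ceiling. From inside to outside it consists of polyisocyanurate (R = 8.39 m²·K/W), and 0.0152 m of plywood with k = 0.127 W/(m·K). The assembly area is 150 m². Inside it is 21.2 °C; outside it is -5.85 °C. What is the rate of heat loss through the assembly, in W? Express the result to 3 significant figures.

477 W

0.0152/0.127 = 0.1197
R_total = 8.39 + 0.1197 = 8.51 m²·K/W
Q = A·ΔT/R = 150 × (21.2 − (-5.85)) / 8.51 = 476.8 W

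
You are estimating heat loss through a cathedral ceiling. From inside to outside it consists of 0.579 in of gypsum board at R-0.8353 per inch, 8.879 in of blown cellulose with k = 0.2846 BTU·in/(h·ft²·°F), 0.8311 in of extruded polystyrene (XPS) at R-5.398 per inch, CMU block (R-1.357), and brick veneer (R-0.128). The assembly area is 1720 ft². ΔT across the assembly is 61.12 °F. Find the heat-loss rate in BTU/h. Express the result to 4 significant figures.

0.579 × 0.8353 = 0.48364
8.879/0.2846 = 31.198
0.8311 × 5.398 = 4.4863
R_total = 0.48364 + 31.198 + 4.4863 + 1.357 + 0.128 = 37.653 ft²·°F·h/BTU
Q = A·ΔT/R = 1720 × 61.12 / 37.653 = 2792 BTU/h

2792 BTU/h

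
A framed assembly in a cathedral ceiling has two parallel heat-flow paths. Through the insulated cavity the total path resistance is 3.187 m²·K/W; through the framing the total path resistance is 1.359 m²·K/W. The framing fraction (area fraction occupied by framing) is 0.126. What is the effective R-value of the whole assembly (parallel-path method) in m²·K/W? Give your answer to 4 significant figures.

U_eff = 0.874/3.187 + 0.126/1.359 = 0.27424 + 0.092715 = 0.36695
R_eff = 1/U_eff = 2.7251 m²·K/W

2.725 m²·K/W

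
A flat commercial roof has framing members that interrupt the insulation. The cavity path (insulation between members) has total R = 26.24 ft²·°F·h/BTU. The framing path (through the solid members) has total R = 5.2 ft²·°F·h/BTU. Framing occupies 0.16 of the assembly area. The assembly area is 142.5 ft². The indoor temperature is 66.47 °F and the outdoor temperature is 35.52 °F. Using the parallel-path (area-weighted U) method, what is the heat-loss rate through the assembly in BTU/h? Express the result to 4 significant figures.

276.9 BTU/h

U_eff = 0.84/26.24 + 0.16/5.2 = 0.032012 + 0.030769 = 0.062781
R_eff = 1/U_eff = 15.928 ft²·°F·h/BTU
Q = 142.5 × (66.47 − 35.52) / 15.928 = 276.89 BTU/h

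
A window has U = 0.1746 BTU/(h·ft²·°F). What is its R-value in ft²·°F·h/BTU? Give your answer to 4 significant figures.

R = 1/U = 1/0.1746 = 5.7274

5.727 ft²·°F·h/BTU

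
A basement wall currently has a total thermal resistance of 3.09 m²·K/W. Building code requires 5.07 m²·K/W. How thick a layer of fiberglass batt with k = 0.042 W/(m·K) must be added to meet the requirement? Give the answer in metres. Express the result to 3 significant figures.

ΔR = 5.07 − 3.09 = 1.98 m²·K/W
L = ΔR × k = 1.98 × 0.042 = 0.08316 m

0.0832 m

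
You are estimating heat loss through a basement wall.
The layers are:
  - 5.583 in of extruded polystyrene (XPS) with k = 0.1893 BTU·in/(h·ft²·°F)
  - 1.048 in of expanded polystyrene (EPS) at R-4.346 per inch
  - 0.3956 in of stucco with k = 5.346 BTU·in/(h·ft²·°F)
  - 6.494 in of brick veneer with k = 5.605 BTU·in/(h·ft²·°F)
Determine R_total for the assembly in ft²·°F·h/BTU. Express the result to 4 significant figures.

5.583/0.1893 = 29.493
1.048 × 4.346 = 4.5546
0.3956/5.346 = 0.073999
6.494/5.605 = 1.1586
R_total = 29.493 + 4.5546 + 0.073999 + 1.1586 = 35.28 ft²·°F·h/BTU

35.28 ft²·°F·h/BTU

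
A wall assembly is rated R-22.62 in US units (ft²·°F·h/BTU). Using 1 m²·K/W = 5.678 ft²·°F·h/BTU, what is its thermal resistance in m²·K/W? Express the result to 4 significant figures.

R_SI = 22.62/5.678 = 3.9838

3.984 m²·K/W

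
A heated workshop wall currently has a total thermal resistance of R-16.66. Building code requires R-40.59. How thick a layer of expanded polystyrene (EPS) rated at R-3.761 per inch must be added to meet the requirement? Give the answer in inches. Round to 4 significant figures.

6.363 in

ΔR = 40.59 − 16.66 = 23.93 ft²·°F·h/BTU
L = ΔR / (R/in) = 23.93/3.761 = 6.3627 in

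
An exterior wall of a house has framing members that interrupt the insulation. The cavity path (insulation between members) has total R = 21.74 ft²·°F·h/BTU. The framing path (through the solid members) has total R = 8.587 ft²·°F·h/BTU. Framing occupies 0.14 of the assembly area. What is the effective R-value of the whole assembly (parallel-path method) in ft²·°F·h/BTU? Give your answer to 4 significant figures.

17.90 ft²·°F·h/BTU

U_eff = 0.86/21.74 + 0.14/8.587 = 0.039558 + 0.016304 = 0.055862
R_eff = 1/U_eff = 17.901 ft²·°F·h/BTU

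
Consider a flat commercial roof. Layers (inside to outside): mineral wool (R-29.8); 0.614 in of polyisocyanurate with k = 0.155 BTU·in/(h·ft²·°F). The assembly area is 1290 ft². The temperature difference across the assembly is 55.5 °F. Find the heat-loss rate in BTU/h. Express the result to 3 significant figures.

2120 BTU/h

0.614/0.155 = 3.961
R_total = 29.8 + 3.961 = 33.76 ft²·°F·h/BTU
Q = A·ΔT/R = 1290 × 55.5 / 33.76 = 2121 BTU/h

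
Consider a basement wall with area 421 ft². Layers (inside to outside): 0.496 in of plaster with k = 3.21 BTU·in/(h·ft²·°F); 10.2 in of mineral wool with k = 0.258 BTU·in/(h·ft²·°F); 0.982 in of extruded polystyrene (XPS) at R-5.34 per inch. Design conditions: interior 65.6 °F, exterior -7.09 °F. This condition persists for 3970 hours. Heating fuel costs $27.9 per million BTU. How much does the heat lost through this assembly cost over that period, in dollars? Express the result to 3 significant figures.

75.4 dollars

0.496/3.21 = 0.1545
10.2/0.258 = 39.53
0.982 × 5.34 = 5.244
R_total = 0.1545 + 39.53 + 5.244 = 44.93 ft²·°F·h/BTU
Q = 421 × (65.6 − (-7.09)) / 44.93 = 681.1 BTU/h
E = 681.1 × 3970 = 2704000 BTU
Cost = 2704000/10⁶ × 27.9 = $75.44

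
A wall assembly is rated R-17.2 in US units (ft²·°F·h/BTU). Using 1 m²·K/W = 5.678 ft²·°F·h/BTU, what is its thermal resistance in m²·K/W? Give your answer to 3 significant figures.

3.03 m²·K/W

R_SI = 17.2/5.678 = 3.029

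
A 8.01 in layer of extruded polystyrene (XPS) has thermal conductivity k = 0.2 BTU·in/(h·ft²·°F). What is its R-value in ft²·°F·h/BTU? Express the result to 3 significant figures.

40.0 ft²·°F·h/BTU

R = L/k = 8.01/0.2 = 40.05 ft²·°F·h/BTU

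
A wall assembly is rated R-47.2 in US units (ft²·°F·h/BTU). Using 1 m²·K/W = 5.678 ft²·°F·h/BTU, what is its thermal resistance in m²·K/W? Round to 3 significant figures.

8.31 m²·K/W

R_SI = 47.2/5.678 = 8.313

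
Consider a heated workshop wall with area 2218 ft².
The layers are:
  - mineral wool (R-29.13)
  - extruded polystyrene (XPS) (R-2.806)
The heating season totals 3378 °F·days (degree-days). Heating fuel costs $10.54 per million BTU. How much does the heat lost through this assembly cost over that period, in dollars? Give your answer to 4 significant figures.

R_total = 29.13 + 2.806 = 31.936 ft²·°F·h/BTU
E = A × HDD × 24 / R = 2218 × 3378 × 24 / 31.936 = 5630600 BTU
Cost = 5630600/10⁶ × 10.54 = $59.346

59.35 dollars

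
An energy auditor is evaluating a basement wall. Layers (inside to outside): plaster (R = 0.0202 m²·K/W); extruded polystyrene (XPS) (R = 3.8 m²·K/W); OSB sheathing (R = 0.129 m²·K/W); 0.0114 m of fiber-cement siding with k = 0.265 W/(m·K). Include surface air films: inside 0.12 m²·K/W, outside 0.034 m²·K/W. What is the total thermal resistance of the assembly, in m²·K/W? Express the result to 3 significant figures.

4.15 m²·K/W

0.0114/0.265 = 0.04302
R_total = 0.12 + 0.0202 + 3.8 + 0.129 + 0.04302 + 0.034 = 4.146 m²·K/W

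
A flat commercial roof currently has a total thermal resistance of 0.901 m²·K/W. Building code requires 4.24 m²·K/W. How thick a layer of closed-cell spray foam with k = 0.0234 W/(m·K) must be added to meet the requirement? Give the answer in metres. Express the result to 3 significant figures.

ΔR = 4.24 − 0.901 = 3.339 m²·K/W
L = ΔR × k = 3.339 × 0.0234 = 0.07813 m

0.0781 m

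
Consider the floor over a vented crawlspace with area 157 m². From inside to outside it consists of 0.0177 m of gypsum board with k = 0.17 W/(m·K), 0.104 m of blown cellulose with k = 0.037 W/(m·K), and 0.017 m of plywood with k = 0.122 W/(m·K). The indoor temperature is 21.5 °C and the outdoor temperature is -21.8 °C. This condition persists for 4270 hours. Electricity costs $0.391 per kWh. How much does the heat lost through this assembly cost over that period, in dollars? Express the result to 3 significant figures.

3720 dollars

0.0177/0.17 = 0.1041
0.104/0.037 = 2.811
0.017/0.122 = 0.1393
R_total = 0.1041 + 2.811 + 0.1393 = 3.054 m²·K/W
Q = 157 × (21.5 − (-21.8)) / 3.054 = 2226 W
E = 2226 W × 4270 h / 1000 = 9504 kWh
Cost = 9504 × 0.391 = $3716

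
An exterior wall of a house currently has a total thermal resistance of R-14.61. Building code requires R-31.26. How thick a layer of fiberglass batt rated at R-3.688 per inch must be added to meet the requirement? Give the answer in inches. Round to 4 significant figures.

4.515 in

ΔR = 31.26 − 14.61 = 16.65 ft²·°F·h/BTU
L = ΔR / (R/in) = 16.65/3.688 = 4.5146 in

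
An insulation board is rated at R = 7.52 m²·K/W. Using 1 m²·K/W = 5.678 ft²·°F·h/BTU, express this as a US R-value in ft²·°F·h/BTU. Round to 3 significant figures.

42.7 ft²·°F·h/BTU

R_US = 7.52 × 5.678 = 42.7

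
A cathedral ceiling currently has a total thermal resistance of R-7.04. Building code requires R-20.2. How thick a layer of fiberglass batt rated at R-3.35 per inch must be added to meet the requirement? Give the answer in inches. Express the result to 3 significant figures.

3.93 in

ΔR = 20.2 − 7.04 = 13.16 ft²·°F·h/BTU
L = ΔR / (R/in) = 13.16/3.35 = 3.928 in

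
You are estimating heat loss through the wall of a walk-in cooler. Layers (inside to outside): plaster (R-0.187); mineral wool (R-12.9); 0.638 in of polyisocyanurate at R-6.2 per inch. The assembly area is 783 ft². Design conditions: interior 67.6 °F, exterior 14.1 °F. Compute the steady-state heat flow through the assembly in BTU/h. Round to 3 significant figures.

2460 BTU/h

0.638 × 6.2 = 3.956
R_total = 0.187 + 12.9 + 3.956 = 17.04 ft²·°F·h/BTU
Q = A·ΔT/R = 783 × (67.6 − 14.1) / 17.04 = 2458 BTU/h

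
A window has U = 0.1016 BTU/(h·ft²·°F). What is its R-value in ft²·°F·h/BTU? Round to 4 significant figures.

R = 1/U = 1/0.1016 = 9.8425

9.843 ft²·°F·h/BTU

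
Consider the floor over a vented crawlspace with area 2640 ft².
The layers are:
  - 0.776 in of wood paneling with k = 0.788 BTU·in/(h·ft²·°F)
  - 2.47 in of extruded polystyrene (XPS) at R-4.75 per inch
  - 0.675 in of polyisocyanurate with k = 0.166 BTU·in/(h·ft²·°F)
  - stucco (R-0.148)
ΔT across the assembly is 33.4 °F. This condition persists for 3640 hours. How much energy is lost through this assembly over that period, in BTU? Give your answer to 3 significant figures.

0.776/0.788 = 0.9848
2.47 × 4.75 = 11.73
0.675/0.166 = 4.066
R_total = 0.9848 + 11.73 + 4.066 + 0.148 = 16.93 ft²·°F·h/BTU
Q = 2640 × 33.4 / 16.93 = 5208 BTU/h
E = 5208 × 3640 = 18960000 BTU

19000000 BTU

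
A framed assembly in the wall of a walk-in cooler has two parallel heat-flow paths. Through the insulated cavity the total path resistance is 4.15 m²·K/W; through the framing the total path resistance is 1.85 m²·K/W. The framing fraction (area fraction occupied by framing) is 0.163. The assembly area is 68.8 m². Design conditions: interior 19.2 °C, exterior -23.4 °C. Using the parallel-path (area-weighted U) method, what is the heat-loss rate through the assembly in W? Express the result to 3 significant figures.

849 W

U_eff = 0.837/4.15 + 0.163/1.85 = 0.2017 + 0.08811 = 0.2898
R_eff = 1/U_eff = 3.451 m²·K/W
Q = 68.8 × (19.2 − (-23.4)) / 3.451 = 849.4 W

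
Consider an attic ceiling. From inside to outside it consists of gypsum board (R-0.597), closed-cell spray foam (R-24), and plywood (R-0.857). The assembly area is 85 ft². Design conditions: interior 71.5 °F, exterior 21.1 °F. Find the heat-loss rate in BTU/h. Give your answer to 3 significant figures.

168 BTU/h

R_total = 0.597 + 24 + 0.857 = 25.45 ft²·°F·h/BTU
Q = A·ΔT/R = 85 × (71.5 − 21.1) / 25.45 = 168.3 BTU/h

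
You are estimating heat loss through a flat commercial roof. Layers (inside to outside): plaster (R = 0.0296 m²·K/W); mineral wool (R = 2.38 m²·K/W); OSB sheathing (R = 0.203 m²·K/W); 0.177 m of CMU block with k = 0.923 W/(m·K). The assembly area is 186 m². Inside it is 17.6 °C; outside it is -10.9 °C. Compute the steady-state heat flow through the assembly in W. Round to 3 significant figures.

0.177/0.923 = 0.1918
R_total = 0.0296 + 2.38 + 0.203 + 0.1918 = 2.804 m²·K/W
Q = A·ΔT/R = 186 × (17.6 − (-10.9)) / 2.804 = 1890 W

1890 W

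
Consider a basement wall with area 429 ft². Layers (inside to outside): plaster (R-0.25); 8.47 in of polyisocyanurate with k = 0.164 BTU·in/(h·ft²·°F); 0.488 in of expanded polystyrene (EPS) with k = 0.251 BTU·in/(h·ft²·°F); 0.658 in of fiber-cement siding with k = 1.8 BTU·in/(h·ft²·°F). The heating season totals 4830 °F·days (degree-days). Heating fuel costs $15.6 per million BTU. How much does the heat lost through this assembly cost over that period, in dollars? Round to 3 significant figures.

14.3 dollars

8.47/0.164 = 51.65
0.488/0.251 = 1.944
0.658/1.8 = 0.3656
R_total = 0.25 + 51.65 + 1.944 + 0.3656 = 54.21 ft²·°F·h/BTU
E = A × HDD × 24 / R = 429 × 4830 × 24 / 54.21 = 917400 BTU
Cost = 917400/10⁶ × 15.6 = $14.31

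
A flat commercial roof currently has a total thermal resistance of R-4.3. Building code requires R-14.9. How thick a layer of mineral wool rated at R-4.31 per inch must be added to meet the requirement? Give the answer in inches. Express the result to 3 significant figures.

ΔR = 14.9 − 4.3 = 10.6 ft²·°F·h/BTU
L = ΔR / (R/in) = 10.6/4.31 = 2.459 in

2.46 in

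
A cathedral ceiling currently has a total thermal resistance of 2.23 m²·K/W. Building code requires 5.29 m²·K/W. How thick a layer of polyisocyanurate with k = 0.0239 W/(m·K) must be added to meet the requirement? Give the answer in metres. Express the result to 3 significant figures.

ΔR = 5.29 − 2.23 = 3.06 m²·K/W
L = ΔR × k = 3.06 × 0.0239 = 0.07313 m

0.0731 m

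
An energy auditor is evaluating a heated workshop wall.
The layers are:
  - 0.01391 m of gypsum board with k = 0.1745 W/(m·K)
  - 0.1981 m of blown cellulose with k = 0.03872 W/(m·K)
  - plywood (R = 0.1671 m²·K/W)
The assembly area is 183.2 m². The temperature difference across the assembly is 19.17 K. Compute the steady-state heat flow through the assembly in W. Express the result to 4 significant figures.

654.8 W

0.01391/0.1745 = 0.079713
0.1981/0.03872 = 5.1162
R_total = 0.079713 + 5.1162 + 0.1671 = 5.363 m²·K/W
Q = A·ΔT/R = 183.2 × 19.17 / 5.363 = 654.84 W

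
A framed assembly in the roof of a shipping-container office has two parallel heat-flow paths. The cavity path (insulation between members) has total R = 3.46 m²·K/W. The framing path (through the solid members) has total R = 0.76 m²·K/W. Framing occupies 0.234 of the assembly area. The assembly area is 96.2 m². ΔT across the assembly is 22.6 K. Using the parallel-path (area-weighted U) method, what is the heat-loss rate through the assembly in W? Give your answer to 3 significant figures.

1150 W

U_eff = 0.766/3.46 + 0.234/0.76 = 0.2214 + 0.3079 = 0.5293
R_eff = 1/U_eff = 1.889 m²·K/W
Q = 96.2 × 22.6 / 1.889 = 1151 W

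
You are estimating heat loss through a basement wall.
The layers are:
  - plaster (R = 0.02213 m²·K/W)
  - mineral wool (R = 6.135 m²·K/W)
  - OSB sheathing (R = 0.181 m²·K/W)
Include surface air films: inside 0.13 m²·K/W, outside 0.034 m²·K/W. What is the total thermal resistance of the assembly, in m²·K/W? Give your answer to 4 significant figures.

R_total = 0.13 + 0.02213 + 6.135 + 0.181 + 0.034 = 6.5021 m²·K/W

6.502 m²·K/W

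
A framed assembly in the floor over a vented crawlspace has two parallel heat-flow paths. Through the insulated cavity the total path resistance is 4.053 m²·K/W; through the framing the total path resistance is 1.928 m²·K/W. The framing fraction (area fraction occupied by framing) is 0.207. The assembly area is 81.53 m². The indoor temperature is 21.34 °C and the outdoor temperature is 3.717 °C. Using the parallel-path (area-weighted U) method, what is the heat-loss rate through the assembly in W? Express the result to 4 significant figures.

435.4 W

U_eff = 0.793/4.053 + 0.207/1.928 = 0.19566 + 0.10737 = 0.30302
R_eff = 1/U_eff = 3.3001 m²·K/W
Q = 81.53 × (21.34 − 3.717) / 3.3001 = 435.38 W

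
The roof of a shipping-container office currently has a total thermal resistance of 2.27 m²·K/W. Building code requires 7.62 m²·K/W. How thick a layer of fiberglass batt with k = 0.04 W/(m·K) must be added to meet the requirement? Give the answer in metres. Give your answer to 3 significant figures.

ΔR = 7.62 − 2.27 = 5.35 m²·K/W
L = ΔR × k = 5.35 × 0.04 = 0.214 m

0.214 m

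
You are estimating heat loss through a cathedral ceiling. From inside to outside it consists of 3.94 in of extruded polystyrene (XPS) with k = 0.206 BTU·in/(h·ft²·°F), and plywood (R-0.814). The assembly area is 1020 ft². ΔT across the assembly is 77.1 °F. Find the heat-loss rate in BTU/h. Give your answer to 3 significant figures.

3940 BTU/h

3.94/0.206 = 19.13
R_total = 19.13 + 0.814 = 19.94 ft²·°F·h/BTU
Q = A·ΔT/R = 1020 × 77.1 / 19.94 = 3944 BTU/h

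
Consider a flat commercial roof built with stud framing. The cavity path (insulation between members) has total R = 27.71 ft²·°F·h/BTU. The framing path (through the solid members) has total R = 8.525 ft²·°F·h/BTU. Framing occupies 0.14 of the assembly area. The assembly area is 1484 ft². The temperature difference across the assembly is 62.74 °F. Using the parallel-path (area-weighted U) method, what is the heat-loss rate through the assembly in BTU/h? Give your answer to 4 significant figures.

4419 BTU/h

U_eff = 0.86/27.71 + 0.14/8.525 = 0.031036 + 0.016422 = 0.047458
R_eff = 1/U_eff = 21.071 ft²·°F·h/BTU
Q = 1484 × 62.74 / 21.071 = 4418.6 BTU/h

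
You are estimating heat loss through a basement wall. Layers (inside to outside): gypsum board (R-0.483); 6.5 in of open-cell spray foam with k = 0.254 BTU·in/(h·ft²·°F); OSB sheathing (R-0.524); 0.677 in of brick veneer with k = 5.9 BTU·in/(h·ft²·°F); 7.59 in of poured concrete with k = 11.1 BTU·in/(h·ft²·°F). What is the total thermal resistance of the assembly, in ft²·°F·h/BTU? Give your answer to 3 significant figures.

27.4 ft²·°F·h/BTU

6.5/0.254 = 25.59
0.677/5.9 = 0.1147
7.59/11.1 = 0.6838
R_total = 0.483 + 25.59 + 0.524 + 0.1147 + 0.6838 = 27.4 ft²·°F·h/BTU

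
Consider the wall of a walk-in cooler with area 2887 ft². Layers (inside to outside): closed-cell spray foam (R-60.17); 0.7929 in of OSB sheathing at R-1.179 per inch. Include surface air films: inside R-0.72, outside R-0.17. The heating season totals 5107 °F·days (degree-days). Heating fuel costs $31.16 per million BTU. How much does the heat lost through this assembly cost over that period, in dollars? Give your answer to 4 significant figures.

0.7929 × 1.179 = 0.93483
R_total = 0.72 + 60.17 + 0.93483 + 0.17 = 61.995 ft²·°F·h/BTU
E = A × HDD × 24 / R = 2887 × 5107 × 24 / 61.995 = 5707800 BTU
Cost = 5707800/10⁶ × 31.16 = $177.85

177.9 dollars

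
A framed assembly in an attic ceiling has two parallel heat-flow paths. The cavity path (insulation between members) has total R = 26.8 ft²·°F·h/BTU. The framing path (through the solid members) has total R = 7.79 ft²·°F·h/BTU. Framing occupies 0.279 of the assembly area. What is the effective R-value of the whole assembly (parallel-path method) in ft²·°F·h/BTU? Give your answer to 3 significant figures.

U_eff = 0.721/26.8 + 0.279/7.79 = 0.0269 + 0.03582 = 0.06272
R_eff = 1/U_eff = 15.94 ft²·°F·h/BTU

15.9 ft²·°F·h/BTU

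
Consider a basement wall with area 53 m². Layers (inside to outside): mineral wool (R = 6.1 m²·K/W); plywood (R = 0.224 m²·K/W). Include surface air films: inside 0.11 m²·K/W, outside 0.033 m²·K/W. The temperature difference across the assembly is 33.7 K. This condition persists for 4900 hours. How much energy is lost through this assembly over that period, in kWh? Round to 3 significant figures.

1350 kWh

R_total = 0.11 + 6.1 + 0.224 + 0.033 = 6.467 m²·K/W
Q = 53 × 33.7 / 6.467 = 276.2 W
E = 276.2 W × 4900 h / 1000 = 1353 kWh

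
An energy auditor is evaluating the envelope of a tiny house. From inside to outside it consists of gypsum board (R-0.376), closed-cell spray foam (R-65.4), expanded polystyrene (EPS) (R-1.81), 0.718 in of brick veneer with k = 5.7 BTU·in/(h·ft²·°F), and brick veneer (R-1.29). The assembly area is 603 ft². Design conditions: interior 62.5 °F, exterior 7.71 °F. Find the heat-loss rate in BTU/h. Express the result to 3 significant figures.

479 BTU/h

0.718/5.7 = 0.126
R_total = 0.376 + 65.4 + 1.81 + 0.126 + 1.29 = 69 ft²·°F·h/BTU
Q = A·ΔT/R = 603 × (62.5 − 7.71) / 69 = 478.8 BTU/h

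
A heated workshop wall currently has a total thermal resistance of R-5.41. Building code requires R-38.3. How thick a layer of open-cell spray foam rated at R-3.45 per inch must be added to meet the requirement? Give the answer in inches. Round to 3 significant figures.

9.53 in

ΔR = 38.3 − 5.41 = 32.89 ft²·°F·h/BTU
L = ΔR / (R/in) = 32.89/3.45 = 9.533 in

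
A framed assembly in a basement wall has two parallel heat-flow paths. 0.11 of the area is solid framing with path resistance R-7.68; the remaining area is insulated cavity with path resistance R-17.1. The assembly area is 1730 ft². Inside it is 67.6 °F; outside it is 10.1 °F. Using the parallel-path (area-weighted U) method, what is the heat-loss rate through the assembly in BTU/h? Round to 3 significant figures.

6600 BTU/h

U_eff = 0.89/17.1 + 0.11/7.68 = 0.05205 + 0.01432 = 0.06637
R_eff = 1/U_eff = 15.07 ft²·°F·h/BTU
Q = 1730 × (67.6 − 10.1) / 15.07 = 6602 BTU/h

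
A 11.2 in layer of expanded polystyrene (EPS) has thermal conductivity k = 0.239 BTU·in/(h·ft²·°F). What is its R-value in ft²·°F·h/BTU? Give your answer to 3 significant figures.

R = L/k = 11.2/0.239 = 46.86 ft²·°F·h/BTU

46.9 ft²·°F·h/BTU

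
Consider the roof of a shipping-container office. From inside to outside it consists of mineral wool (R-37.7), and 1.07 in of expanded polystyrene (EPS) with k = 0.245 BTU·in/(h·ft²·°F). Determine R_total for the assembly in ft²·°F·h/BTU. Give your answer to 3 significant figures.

42.1 ft²·°F·h/BTU

1.07/0.245 = 4.367
R_total = 37.7 + 4.367 = 42.07 ft²·°F·h/BTU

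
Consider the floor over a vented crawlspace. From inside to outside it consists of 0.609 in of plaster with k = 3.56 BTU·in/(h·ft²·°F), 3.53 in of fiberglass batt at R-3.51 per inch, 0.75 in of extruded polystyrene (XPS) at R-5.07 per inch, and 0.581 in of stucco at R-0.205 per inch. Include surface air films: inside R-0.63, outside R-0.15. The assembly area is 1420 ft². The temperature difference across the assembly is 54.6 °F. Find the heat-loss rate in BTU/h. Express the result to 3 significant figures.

0.609/3.56 = 0.1711
3.53 × 3.51 = 12.39
0.75 × 5.07 = 3.803
0.581 × 0.205 = 0.1191
R_total = 0.63 + 0.1711 + 12.39 + 3.803 + 0.1191 + 0.15 = 17.26 ft²·°F·h/BTU
Q = A·ΔT/R = 1420 × 54.6 / 17.26 = 4491 BTU/h

4490 BTU/h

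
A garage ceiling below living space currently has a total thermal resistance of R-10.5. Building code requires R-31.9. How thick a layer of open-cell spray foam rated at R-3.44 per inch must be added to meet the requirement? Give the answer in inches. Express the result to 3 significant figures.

ΔR = 31.9 − 10.5 = 21.4 ft²·°F·h/BTU
L = ΔR / (R/in) = 21.4/3.44 = 6.221 in

6.22 in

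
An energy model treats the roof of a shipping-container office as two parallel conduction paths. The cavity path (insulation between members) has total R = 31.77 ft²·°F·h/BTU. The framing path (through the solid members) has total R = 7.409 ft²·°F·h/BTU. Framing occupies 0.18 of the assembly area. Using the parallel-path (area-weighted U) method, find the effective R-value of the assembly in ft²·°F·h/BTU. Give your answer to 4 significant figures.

U_eff = 0.82/31.77 + 0.18/7.409 = 0.025811 + 0.024295 = 0.050105
R_eff = 1/U_eff = 19.958 ft²·°F·h/BTU

19.96 ft²·°F·h/BTU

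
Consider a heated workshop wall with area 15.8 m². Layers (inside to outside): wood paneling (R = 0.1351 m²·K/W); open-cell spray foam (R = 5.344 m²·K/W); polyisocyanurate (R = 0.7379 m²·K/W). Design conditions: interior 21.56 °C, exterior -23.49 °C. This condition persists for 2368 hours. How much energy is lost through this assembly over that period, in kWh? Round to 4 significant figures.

271.1 kWh

R_total = 0.1351 + 5.344 + 0.7379 = 6.217 m²·K/W
Q = 15.8 × (21.56 − (-23.49)) / 6.217 = 114.49 W
E = 114.49 W × 2368 h / 1000 = 271.11 kWh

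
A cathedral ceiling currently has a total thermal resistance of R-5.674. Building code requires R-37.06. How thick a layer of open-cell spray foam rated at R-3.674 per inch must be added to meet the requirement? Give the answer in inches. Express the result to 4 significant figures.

ΔR = 37.06 − 5.674 = 31.386 ft²·°F·h/BTU
L = ΔR / (R/in) = 31.386/3.674 = 8.5427 in

8.543 in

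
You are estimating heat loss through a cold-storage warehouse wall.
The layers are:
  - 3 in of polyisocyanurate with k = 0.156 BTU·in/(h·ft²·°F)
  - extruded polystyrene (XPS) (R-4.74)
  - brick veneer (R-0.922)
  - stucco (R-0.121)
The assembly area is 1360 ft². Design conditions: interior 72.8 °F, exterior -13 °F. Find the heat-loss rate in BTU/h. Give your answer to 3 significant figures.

4660 BTU/h

3/0.156 = 19.23
R_total = 19.23 + 4.74 + 0.922 + 0.121 = 25.01 ft²·°F·h/BTU
Q = A·ΔT/R = 1360 × (72.8 − (-13)) / 25.01 = 4665 BTU/h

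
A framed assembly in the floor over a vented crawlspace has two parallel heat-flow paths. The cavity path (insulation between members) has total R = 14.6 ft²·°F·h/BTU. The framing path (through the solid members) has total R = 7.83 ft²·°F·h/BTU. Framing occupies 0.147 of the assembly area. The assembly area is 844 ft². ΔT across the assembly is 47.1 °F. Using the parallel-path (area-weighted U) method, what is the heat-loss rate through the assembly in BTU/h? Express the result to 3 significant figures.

3070 BTU/h

U_eff = 0.853/14.6 + 0.147/7.83 = 0.05842 + 0.01877 = 0.0772
R_eff = 1/U_eff = 12.95 ft²·°F·h/BTU
Q = 844 × 47.1 / 12.95 = 3069 BTU/h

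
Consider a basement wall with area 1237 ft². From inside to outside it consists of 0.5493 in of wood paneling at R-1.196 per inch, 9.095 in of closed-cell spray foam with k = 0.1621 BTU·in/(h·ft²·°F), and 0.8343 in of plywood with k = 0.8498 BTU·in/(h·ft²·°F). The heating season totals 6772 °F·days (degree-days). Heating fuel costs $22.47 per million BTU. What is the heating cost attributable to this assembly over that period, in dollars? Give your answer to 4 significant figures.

78.23 dollars

0.5493 × 1.196 = 0.65696
9.095/0.1621 = 56.107
0.8343/0.8498 = 0.98176
R_total = 0.65696 + 56.107 + 0.98176 = 57.746 ft²·°F·h/BTU
E = A × HDD × 24 / R = 1237 × 6772 × 24 / 57.746 = 3481600 BTU
Cost = 3481600/10⁶ × 22.47 = $78.231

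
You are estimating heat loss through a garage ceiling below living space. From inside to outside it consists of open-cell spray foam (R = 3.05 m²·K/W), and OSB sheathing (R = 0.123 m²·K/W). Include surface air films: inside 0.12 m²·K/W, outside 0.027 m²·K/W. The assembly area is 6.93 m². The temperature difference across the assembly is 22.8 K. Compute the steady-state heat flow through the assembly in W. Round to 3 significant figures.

47.6 W

R_total = 0.12 + 3.05 + 0.123 + 0.027 = 3.32 m²·K/W
Q = A·ΔT/R = 6.93 × 22.8 / 3.32 = 47.59 W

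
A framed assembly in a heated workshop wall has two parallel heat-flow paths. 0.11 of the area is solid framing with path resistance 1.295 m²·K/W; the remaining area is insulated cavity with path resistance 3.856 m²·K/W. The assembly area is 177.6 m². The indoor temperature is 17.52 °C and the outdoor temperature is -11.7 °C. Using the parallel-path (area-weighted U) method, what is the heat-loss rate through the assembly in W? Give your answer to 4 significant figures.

U_eff = 0.89/3.856 + 0.11/1.295 = 0.23081 + 0.084942 = 0.31575
R_eff = 1/U_eff = 3.1671 m²·K/W
Q = 177.6 × (17.52 − (-11.7)) / 3.1671 = 1638.6 W

1639 W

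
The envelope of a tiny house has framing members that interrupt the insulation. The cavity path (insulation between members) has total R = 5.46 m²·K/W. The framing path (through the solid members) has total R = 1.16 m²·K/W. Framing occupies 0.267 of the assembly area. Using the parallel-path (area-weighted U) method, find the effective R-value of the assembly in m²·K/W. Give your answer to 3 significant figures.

2.74 m²·K/W

U_eff = 0.733/5.46 + 0.267/1.16 = 0.1342 + 0.2302 = 0.3644
R_eff = 1/U_eff = 2.744 m²·K/W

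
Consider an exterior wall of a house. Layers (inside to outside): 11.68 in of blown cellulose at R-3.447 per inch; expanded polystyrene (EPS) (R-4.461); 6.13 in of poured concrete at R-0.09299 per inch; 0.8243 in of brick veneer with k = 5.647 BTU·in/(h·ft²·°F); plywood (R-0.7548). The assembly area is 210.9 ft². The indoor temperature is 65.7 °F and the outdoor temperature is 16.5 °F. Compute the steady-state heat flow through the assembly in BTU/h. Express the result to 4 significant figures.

11.68 × 3.447 = 40.261
6.13 × 0.09299 = 0.57003
0.8243/5.647 = 0.14597
R_total = 40.261 + 4.461 + 0.57003 + 0.14597 + 0.7548 = 46.193 ft²·°F·h/BTU
Q = A·ΔT/R = 210.9 × (65.7 − 16.5) / 46.193 = 224.63 BTU/h

224.6 BTU/h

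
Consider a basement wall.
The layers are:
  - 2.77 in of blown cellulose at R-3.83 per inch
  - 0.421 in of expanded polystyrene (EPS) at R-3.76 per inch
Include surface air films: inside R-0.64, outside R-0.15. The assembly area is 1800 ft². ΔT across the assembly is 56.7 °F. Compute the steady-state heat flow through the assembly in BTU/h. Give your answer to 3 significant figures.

7860 BTU/h

2.77 × 3.83 = 10.61
0.421 × 3.76 = 1.583
R_total = 0.64 + 10.61 + 1.583 + 0.15 = 12.98 ft²·°F·h/BTU
Q = A·ΔT/R = 1800 × 56.7 / 12.98 = 7862 BTU/h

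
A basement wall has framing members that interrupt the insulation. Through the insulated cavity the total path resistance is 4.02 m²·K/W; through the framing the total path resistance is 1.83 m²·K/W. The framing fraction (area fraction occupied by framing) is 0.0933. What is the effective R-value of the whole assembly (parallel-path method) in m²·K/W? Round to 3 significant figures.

3.62 m²·K/W

U_eff = 0.9067/4.02 + 0.0933/1.83 = 0.2255 + 0.05098 = 0.2765
R_eff = 1/U_eff = 3.616 m²·K/W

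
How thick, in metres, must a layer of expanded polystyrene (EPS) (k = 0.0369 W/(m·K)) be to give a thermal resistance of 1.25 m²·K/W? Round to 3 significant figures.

0.0461 m

L = R·k = 1.25 × 0.0369 = 0.04612 m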